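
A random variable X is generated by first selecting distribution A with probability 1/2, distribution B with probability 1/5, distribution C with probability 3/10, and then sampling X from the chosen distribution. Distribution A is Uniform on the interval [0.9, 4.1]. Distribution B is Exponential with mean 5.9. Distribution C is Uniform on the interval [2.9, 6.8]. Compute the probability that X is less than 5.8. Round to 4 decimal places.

Conditional on each component, P(X < 5.8): A: 1; B: 0.625832; C: 0.74359.
By total probability, P(X < 5.8) = 0.5·1 + 0.2·0.625832 + 0.3·0.74359 = 0.848243.

0.8482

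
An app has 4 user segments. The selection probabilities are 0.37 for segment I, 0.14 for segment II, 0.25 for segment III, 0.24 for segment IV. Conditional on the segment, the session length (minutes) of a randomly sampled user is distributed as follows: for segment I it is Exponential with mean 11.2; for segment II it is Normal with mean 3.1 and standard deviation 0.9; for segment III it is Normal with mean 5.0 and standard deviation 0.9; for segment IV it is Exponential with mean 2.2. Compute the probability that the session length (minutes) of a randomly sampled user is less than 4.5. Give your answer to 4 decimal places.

Conditional on each segment, P(X < 4.5): I: 0.330876; II: 0.940093; III: 0.289257; IV: 0.870679.
By total probability, P(X < 4.5) = 0.37·0.330876 + 0.14·0.940093 + 0.25·0.289257 + 0.24·0.870679 = 0.535314.

0.5353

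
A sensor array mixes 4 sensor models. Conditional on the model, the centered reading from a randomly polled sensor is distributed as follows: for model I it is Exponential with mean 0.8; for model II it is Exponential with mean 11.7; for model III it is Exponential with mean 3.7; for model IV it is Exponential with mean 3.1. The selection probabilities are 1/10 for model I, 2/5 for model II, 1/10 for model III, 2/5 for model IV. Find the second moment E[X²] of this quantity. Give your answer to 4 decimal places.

For each component E[X²] = Var + (mean)², giving I: 1.28; II: 273.78; III: 27.38; IV: 19.22.
Overall E[X²] = 0.1·1.28 + 0.4·273.78 + 0.1·27.38 + 0.4·19.22 = 120.066.

120.0660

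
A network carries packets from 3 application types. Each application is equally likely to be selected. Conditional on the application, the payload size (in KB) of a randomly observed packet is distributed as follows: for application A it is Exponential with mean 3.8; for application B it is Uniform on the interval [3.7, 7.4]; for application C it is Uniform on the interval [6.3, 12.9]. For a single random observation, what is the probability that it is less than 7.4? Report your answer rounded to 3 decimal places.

0.675

Conditional on each application, P(X < 7.4): A: 0.857351; B: 1; C: 0.166667.
By total probability, P(X < 7.4) = 0.333333·0.857351 + 0.333333·1 + 0.333333·0.166667 = 0.674673.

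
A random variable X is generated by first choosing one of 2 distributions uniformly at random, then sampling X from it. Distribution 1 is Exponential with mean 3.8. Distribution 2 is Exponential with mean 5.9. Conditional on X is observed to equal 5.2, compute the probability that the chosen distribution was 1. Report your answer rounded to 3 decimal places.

Likelihoods f(5.2 | ·): 1: 0.0669759; 2: 0.0702069.
Posterior ∝ prior × likelihood. Numerator for 1: 0.5·0.0669759 = 0.033488.
Normalizing constant: 0.5·0.0669759 + 0.5·0.0702069 = 0.0685914.
P(1 | observation) = 0.033488 / 0.0685914 = 0.488224.

0.488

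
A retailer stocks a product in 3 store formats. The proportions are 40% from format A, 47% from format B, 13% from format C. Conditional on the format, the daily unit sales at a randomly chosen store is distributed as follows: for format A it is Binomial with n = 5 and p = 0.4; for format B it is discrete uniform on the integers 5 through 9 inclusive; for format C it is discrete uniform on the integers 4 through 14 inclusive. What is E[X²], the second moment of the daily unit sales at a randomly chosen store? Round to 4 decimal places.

For each component E[X²] = Var + (mean)², giving A: 5.2; B: 51; C: 91.
Overall E[X²] = 0.4·5.2 + 0.47·51 + 0.13·91 = 37.88.

37.8800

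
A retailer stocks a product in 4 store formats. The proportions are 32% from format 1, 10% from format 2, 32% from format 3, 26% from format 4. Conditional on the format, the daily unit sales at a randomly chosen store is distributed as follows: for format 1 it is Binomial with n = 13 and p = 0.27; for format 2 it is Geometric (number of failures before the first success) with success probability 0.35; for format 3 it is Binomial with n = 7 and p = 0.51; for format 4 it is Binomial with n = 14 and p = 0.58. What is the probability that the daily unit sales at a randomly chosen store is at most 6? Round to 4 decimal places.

Conditional on each format, P(X ≤ 6): 1: 0.963498; 2: 0.950978; 3: 0.991026; 4: 0.189603.
By total probability, P(X ≤ 6) = 0.32·0.963498 + 0.1·0.950978 + 0.32·0.991026 + 0.26·0.189603 = 0.769842.

0.7698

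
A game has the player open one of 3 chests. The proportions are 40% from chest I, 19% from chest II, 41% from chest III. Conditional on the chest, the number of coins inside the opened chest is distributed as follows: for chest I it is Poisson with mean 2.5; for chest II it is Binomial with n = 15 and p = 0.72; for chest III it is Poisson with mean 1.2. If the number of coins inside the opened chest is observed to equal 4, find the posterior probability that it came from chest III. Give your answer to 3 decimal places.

0.166

Likelihoods P(X=4 | ·): I: 0.133602; II: 0.000304229; III: 0.0260232.
Posterior ∝ prior × likelihood. Numerator for III: 0.41·0.0260232 = 0.0106695.
Normalizing constant: 0.4·0.133602 + 0.19·0.000304229 + 0.41·0.0260232 = 0.0641681.
P(III | observation) = 0.0106695 / 0.0641681 = 0.166274.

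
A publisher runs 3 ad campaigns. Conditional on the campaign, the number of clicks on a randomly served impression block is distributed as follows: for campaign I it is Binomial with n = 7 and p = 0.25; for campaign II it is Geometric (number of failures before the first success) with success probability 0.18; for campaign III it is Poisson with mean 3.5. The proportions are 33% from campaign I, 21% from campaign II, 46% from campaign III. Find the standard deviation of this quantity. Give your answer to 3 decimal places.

2.911

Per component, I: μ=1.75, E[X²]=4.375; II: μ=4.55556, E[X²]=46.0617; III: μ=3.5, E[X²]=15.75.
E[X] = 0.33·1.75 + 0.21·4.55556 + 0.46·3.5 = 3.14417.
E[X²] = 0.33·4.375 + 0.21·46.0617 + 0.46·15.75 = 18.3617.
Var(X) = E[X²] − (E[X])² = 18.3617 − 9.88578 = 8.47593.
SD(X) = √8.47593 = 2.91134.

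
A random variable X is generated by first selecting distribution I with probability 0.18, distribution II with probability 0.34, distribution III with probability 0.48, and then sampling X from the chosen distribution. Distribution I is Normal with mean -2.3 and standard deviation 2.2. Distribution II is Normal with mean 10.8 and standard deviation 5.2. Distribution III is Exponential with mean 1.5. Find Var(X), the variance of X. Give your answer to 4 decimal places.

37.0101

Per component, I: μ=-2.3, E[X²]=10.13; II: μ=10.8, E[X²]=143.68; III: μ=1.5, E[X²]=4.5.
E[X] = 0.18·-2.3 + 0.34·10.8 + 0.48·1.5 = 3.978.
E[X²] = 0.18·10.13 + 0.34·143.68 + 0.48·4.5 = 52.8346.
Var(X) = E[X²] − (E[X])² = 52.8346 − 15.8245 = 37.0101.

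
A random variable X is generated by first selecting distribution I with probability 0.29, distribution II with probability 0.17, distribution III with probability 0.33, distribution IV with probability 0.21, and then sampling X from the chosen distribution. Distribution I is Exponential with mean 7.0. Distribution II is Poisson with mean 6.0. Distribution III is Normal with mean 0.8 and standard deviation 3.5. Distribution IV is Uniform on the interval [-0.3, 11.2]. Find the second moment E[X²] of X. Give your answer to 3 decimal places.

48.366

For each component E[X²] = Var + (mean)², giving I: 98; II: 42; III: 12.89; IV: 40.7233.
Overall E[X²] = 0.29·98 + 0.17·42 + 0.33·12.89 + 0.21·40.7233 = 48.3656.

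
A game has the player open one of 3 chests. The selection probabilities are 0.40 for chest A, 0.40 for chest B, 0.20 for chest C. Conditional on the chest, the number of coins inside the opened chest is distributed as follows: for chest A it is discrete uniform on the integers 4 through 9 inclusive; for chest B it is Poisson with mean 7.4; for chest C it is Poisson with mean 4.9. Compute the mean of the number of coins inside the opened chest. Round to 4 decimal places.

6.5400

Component means — A: 6.5; B: 7.4; C: 4.9.
E[X] = 0.4·6.5 + 0.4·7.4 + 0.2·4.9 = 6.54.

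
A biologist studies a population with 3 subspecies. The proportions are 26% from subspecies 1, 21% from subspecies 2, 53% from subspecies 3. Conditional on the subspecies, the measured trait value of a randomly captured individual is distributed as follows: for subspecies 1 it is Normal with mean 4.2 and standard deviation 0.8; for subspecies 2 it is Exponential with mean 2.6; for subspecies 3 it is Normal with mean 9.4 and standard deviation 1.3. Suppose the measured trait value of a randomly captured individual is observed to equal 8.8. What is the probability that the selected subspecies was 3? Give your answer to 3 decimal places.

0.982

Likelihoods f(8.8 | ·): 1: 3.29905e-08; 2: 0.0130349; 3: 0.275874.
Posterior ∝ prior × likelihood. Numerator for 3: 0.53·0.275874 = 0.146213.
Normalizing constant: 0.26·3.29905e-08 + 0.21·0.0130349 + 0.53·0.275874 = 0.14895.
P(3 | observation) = 0.146213 / 0.14895 = 0.981623.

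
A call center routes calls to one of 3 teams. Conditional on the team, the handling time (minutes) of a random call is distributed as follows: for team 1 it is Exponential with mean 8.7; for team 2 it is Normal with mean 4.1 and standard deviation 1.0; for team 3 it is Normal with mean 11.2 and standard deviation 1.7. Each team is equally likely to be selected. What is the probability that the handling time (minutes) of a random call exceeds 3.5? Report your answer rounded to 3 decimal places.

0.798

Conditional on each team, P(X > 3.5): 1: 0.668781; 2: 0.725747; 3: 0.999997.
By total probability, P(X > 3.5) = 0.333333·0.668781 + 0.333333·0.725747 + 0.333333·0.999997 = 0.798175.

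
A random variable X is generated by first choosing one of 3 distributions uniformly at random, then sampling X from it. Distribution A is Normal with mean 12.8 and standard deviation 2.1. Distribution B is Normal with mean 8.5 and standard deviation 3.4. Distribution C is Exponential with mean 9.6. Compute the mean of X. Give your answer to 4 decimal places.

Component means — A: 12.8; B: 8.5; C: 9.6.
E[X] = 0.333333·12.8 + 0.333333·8.5 + 0.333333·9.6 = 10.3.

10.3000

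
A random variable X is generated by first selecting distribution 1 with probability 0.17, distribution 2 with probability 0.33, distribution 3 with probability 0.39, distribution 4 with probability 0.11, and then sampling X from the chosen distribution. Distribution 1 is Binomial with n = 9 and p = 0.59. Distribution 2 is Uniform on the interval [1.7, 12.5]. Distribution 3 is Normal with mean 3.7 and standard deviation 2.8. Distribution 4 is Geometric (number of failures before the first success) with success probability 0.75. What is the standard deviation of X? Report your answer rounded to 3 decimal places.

Per component, 1: μ=5.31, E[X²]=30.3732; 2: μ=7.1, E[X²]=60.13; 3: μ=3.7, E[X²]=21.53; 4: μ=0.333333, E[X²]=0.555556.
E[X] = 0.17·5.31 + 0.33·7.1 + 0.39·3.7 + 0.11·0.333333 = 4.72537.
E[X²] = 0.17·30.3732 + 0.33·60.13 + 0.39·21.53 + 0.11·0.555556 = 33.4642.
Var(X) = E[X²] − (E[X])² = 33.4642 − 22.3291 = 11.1351.
SD(X) = √11.1351 = 3.33692.

3.337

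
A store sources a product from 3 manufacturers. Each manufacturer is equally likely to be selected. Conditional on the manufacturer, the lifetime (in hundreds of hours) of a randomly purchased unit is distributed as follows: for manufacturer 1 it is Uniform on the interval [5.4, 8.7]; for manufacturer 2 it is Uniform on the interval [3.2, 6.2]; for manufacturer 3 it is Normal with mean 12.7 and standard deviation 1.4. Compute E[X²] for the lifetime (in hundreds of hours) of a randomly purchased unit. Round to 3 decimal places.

78.900

For each component E[X²] = Var + (mean)², giving 1: 50.61; 2: 22.84; 3: 163.25.
Overall E[X²] = 0.333333·50.61 + 0.333333·22.84 + 0.333333·163.25 = 78.9.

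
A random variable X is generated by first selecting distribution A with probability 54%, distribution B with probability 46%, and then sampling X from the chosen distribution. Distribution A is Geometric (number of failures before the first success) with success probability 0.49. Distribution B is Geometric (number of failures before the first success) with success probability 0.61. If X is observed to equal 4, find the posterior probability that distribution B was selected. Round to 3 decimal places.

Likelihoods P(X=4 | ·): A: 0.0331495; B: 0.014112.
Posterior ∝ prior × likelihood. Numerator for B: 0.46·0.014112 = 0.00649152.
Normalizing constant: 0.54·0.0331495 + 0.46·0.014112 = 0.0243922.
P(B | observation) = 0.00649152 / 0.0243922 = 0.26613.

0.266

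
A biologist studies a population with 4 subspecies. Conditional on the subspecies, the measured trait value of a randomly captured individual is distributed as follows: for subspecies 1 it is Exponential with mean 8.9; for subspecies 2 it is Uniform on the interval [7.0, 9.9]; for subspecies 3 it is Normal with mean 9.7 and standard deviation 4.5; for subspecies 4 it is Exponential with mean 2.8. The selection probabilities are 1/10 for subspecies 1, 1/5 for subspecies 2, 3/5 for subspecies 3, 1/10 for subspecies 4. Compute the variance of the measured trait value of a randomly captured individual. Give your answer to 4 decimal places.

25.0923

Per component, 1: μ=8.9, E[X²]=158.42; 2: μ=8.45, E[X²]=72.1033; 3: μ=9.7, E[X²]=114.34; 4: μ=2.8, E[X²]=15.68.
E[X] = 0.1·8.9 + 0.2·8.45 + 0.6·9.7 + 0.1·2.8 = 8.68.
E[X²] = 0.1·158.42 + 0.2·72.1033 + 0.6·114.34 + 0.1·15.68 = 100.435.
Var(X) = E[X²] − (E[X])² = 100.435 − 75.3424 = 25.0923.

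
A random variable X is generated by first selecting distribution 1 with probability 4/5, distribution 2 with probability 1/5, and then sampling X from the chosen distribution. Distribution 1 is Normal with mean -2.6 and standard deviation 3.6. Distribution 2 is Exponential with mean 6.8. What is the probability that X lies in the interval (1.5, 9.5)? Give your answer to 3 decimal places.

Conditional on each component, P(1.5 < X < 9.5): 1: 0.126987; 2: 0.554724.
By total probability, P(1.5 < X < 9.5) = 0.8·0.126987 + 0.2·0.554724 = 0.212534.

0.213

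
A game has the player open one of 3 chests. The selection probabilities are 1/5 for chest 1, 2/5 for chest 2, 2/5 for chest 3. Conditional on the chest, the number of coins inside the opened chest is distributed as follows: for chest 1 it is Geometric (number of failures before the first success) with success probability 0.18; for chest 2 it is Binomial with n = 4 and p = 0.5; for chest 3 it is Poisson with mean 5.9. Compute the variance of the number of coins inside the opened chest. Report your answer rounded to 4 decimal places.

10.9224

Per component, 1: μ=4.55556, E[X²]=46.0617; 2: μ=2, E[X²]=5; 3: μ=5.9, E[X²]=40.71.
E[X] = 0.2·4.55556 + 0.4·2 + 0.4·5.9 = 4.07111.
E[X²] = 0.2·46.0617 + 0.4·5 + 0.4·40.71 = 27.4963.
Var(X) = E[X²] − (E[X])² = 27.4963 − 16.5739 = 10.9224.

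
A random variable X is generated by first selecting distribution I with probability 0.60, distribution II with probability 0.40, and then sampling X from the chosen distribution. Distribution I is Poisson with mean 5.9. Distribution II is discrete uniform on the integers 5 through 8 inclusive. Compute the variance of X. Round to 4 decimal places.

4.1264

Per component, I: μ=5.9, E[X²]=40.71; II: μ=6.5, E[X²]=43.5.
E[X] = 0.6·5.9 + 0.4·6.5 = 6.14.
E[X²] = 0.6·40.71 + 0.4·43.5 = 41.826.
Var(X) = E[X²] − (E[X])² = 41.826 − 37.6996 = 4.1264.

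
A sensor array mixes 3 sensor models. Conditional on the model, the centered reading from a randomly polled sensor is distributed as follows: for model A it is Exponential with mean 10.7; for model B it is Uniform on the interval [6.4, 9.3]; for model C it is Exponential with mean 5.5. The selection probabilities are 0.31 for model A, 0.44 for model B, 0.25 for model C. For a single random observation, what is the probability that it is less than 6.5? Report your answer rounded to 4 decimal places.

0.3296

Conditional on each model, P(X < 6.5): A: 0.455276; B: 0.0344828; C: 0.693279.
By total probability, P(X < 6.5) = 0.31·0.455276 + 0.44·0.0344828 + 0.25·0.693279 = 0.329628.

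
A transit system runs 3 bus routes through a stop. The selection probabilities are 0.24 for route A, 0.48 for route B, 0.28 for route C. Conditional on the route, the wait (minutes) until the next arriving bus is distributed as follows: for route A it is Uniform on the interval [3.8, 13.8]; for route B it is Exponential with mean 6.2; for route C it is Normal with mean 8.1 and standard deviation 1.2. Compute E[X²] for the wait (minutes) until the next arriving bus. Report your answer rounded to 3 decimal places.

For each component E[X²] = Var + (mean)², giving A: 85.7733; B: 76.88; C: 67.05.
Overall E[X²] = 0.24·85.7733 + 0.48·76.88 + 0.28·67.05 = 76.262.

76.262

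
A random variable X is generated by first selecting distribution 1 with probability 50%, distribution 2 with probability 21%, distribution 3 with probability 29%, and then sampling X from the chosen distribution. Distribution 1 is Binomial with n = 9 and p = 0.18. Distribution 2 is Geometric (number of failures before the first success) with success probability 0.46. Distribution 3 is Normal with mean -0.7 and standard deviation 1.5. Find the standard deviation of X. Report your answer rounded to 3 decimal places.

Per component, 1: μ=1.62, E[X²]=3.9528; 2: μ=1.17391, E[X²]=3.93006; 3: μ=-0.7, E[X²]=2.74.
E[X] = 0.5·1.62 + 0.21·1.17391 + 0.29·-0.7 = 0.853522.
E[X²] = 0.5·3.9528 + 0.21·3.93006 + 0.29·2.74 = 3.59631.
Var(X) = E[X²] − (E[X])² = 3.59631 − 0.728499 = 2.86781.
SD(X) = √2.86781 = 1.69346.

1.693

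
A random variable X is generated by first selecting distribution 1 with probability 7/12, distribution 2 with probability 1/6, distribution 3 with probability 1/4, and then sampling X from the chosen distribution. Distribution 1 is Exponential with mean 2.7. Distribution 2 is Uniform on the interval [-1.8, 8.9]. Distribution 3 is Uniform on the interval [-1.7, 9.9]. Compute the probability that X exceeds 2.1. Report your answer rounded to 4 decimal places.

0.5420

Conditional on each component, P(X > 2.1): 1: 0.459426; 2: 0.635514; 3: 0.672414.
By total probability, P(X > 2.1) = 0.583333·0.459426 + 0.166667·0.635514 + 0.25·0.672414 = 0.542021.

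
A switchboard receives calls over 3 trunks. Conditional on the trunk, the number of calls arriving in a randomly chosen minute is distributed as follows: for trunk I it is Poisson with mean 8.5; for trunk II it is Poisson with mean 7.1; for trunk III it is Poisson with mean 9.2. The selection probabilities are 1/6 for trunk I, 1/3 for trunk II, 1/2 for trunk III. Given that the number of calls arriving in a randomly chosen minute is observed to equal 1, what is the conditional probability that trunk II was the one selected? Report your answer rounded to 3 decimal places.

Likelihoods P(X=1 | ·): I: 0.00172948; II: 0.00585824; III: 0.000929562.
Posterior ∝ prior × likelihood. Numerator for II: 0.333333·0.00585824 = 0.00195275.
Normalizing constant: 0.166667·0.00172948 + 0.333333·0.00585824 + 0.5·0.000929562 = 0.00270578.
P(II | observation) = 0.00195275 / 0.00270578 = 0.721696.

0.722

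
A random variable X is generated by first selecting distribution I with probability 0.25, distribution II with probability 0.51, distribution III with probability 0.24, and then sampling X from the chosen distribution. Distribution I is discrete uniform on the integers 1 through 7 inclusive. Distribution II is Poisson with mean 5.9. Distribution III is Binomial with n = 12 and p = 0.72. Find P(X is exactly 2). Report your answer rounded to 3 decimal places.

0.060

Conditional on each component, P(X = 2): I: 0.142857; II: 0.04768; III: 0.000101342.
By total probability, P(X = 2) = 0.25·0.142857 + 0.51·0.04768 + 0.24·0.000101342 = 0.0600554.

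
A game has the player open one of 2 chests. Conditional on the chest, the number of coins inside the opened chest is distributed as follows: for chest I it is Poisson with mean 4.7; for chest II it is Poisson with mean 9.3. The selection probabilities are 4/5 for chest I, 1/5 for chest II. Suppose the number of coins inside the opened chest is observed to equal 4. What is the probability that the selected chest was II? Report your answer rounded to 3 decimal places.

Likelihoods P(X=4 | ·): I: 0.184925; II: 0.0284959.
Posterior ∝ prior × likelihood. Numerator for II: 0.2·0.0284959 = 0.00569917.
Normalizing constant: 0.8·0.184925 + 0.2·0.0284959 = 0.153639.
P(II | observation) = 0.00569917 / 0.153639 = 0.0370945.

0.037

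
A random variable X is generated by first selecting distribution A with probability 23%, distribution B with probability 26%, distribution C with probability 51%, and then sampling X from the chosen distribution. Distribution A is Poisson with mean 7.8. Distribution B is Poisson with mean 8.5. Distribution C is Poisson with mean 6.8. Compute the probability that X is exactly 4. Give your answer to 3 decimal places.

Conditional on each component, P(X = 4): A: 0.0631932; B: 0.0442549; C: 0.0992252.
By total probability, P(X = 4) = 0.23·0.0631932 + 0.26·0.0442549 + 0.51·0.0992252 = 0.0766456.

0.077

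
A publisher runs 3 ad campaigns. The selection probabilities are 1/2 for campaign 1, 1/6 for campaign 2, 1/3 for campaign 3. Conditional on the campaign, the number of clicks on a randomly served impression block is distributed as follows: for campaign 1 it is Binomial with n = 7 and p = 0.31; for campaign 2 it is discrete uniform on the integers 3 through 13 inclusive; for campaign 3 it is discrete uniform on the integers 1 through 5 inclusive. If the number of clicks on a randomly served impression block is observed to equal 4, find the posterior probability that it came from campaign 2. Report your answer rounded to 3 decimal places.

0.112

Likelihoods P(X=4 | ·): 1: 0.106185; 2: 0.0909091; 3: 0.2.
Posterior ∝ prior × likelihood. Numerator for 2: 0.166667·0.0909091 = 0.0151515.
Normalizing constant: 0.5·0.106185 + 0.166667·0.0909091 + 0.333333·0.2 = 0.134911.
P(2 | observation) = 0.0151515 / 0.134911 = 0.112308.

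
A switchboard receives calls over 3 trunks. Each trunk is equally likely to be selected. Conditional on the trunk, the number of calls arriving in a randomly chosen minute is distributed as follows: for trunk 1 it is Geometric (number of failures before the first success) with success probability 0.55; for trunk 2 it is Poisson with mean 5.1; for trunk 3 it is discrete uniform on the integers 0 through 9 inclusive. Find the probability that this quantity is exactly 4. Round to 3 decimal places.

0.098

Conditional on each trunk, P(X = 4): 1: 0.0225534; 2: 0.171857; 3: 0.1.
By total probability, P(X = 4) = 0.333333·0.0225534 + 0.333333·0.171857 + 0.333333·0.1 = 0.0981369.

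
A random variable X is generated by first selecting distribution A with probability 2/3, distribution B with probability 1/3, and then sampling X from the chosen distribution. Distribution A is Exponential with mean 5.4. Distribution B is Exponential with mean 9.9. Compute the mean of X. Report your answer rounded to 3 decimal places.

Component means — A: 5.4; B: 9.9.
E[X] = 0.666667·5.4 + 0.333333·9.9 = 6.9.

6.900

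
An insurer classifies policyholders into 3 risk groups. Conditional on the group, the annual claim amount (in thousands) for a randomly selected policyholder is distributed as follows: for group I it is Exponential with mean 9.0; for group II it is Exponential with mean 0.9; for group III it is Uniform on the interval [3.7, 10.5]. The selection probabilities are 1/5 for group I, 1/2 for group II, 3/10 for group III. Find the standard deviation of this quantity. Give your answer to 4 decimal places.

Per component, I: μ=9, E[X²]=162; II: μ=0.9, E[X²]=1.62; III: μ=7.1, E[X²]=54.2633.
E[X] = 0.2·9 + 0.5·0.9 + 0.3·7.1 = 4.38.
E[X²] = 0.2·162 + 0.5·1.62 + 0.3·54.2633 = 49.489.
Var(X) = E[X²] − (E[X])² = 49.489 − 19.1844 = 30.3046.
SD(X) = √30.3046 = 5.50496.

5.5050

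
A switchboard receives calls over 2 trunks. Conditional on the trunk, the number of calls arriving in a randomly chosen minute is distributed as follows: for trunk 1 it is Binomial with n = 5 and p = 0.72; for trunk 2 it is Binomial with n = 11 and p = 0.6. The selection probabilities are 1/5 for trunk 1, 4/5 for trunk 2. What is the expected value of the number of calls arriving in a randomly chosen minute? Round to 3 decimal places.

6.000

Component means — 1: 3.6; 2: 6.6.
E[X] = 0.2·3.6 + 0.8·6.6 = 6.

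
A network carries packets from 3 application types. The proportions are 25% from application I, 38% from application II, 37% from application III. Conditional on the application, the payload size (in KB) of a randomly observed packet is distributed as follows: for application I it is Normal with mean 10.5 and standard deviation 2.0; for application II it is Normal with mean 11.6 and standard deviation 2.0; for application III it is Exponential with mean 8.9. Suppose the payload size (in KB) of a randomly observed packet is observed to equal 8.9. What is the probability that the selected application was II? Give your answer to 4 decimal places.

0.3717

Likelihoods f(8.9 | ·): I: 0.144846; II: 0.0801917; III: 0.0413348.
Posterior ∝ prior × likelihood. Numerator for II: 0.38·0.0801917 = 0.0304728.
Normalizing constant: 0.25·0.144846 + 0.38·0.0801917 + 0.37·0.0413348 = 0.0819781.
P(II | observation) = 0.0304728 / 0.0819781 = 0.371719.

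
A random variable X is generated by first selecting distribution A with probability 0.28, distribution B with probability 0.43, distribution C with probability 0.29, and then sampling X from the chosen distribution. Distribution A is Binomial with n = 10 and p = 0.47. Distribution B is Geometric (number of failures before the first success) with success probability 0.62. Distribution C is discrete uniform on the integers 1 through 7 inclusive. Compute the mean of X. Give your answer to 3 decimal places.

Component means — A: 4.7; B: 0.612903; C: 4.
E[X] = 0.28·4.7 + 0.43·0.612903 + 0.29·4 = 2.73955.

2.740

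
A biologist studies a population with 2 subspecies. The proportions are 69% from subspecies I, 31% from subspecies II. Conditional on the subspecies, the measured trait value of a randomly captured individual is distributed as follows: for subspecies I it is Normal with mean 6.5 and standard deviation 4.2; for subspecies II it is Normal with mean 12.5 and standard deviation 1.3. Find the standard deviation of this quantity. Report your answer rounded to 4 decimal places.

4.5162

Per component, I: μ=6.5, E[X²]=59.89; II: μ=12.5, E[X²]=157.94.
E[X] = 0.69·6.5 + 0.31·12.5 = 8.36.
E[X²] = 0.69·59.89 + 0.31·157.94 = 90.2855.
Var(X) = E[X²] − (E[X])² = 90.2855 − 69.8896 = 20.3959.
SD(X) = √20.3959 = 4.51618.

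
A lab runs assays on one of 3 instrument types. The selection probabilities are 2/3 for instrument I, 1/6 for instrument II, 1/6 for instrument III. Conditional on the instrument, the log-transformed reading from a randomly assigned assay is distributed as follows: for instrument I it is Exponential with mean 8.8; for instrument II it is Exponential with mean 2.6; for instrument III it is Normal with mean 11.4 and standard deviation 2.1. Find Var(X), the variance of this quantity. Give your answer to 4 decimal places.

60.6617

Per component, I: μ=8.8, E[X²]=154.88; II: μ=2.6, E[X²]=13.52; III: μ=11.4, E[X²]=134.37.
E[X] = 0.666667·8.8 + 0.166667·2.6 + 0.166667·11.4 = 8.2.
E[X²] = 0.666667·154.88 + 0.166667·13.52 + 0.166667·134.37 = 127.902.
Var(X) = E[X²] − (E[X])² = 127.902 − 67.24 = 60.6617.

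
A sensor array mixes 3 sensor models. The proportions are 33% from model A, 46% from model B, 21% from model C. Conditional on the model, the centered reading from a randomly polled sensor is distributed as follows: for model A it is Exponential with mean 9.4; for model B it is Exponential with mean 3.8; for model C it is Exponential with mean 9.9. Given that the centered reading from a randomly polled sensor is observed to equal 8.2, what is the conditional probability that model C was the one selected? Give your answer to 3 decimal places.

Likelihoods f(8.2 | ·): A: 0.0444651; B: 0.0304127; C: 0.0441211.
Posterior ∝ prior × likelihood. Numerator for C: 0.21·0.0441211 = 0.00926543.
Normalizing constant: 0.33·0.0444651 + 0.46·0.0304127 + 0.21·0.0441211 = 0.0379287.
P(C | observation) = 0.00926543 / 0.0379287 = 0.244285.

0.244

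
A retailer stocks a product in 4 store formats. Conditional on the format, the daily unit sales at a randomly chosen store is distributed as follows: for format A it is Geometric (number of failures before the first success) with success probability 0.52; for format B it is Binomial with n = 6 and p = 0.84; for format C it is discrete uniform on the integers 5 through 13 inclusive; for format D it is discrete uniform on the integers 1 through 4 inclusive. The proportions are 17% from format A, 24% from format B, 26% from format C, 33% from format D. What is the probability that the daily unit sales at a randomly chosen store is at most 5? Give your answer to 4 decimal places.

Conditional on each format, P(X ≤ 5): A: 0.987769; B: 0.648702; C: 0.111111; D: 1.
By total probability, P(X ≤ 5) = 0.17·0.987769 + 0.24·0.648702 + 0.26·0.111111 + 0.33·1 = 0.682498.

0.6825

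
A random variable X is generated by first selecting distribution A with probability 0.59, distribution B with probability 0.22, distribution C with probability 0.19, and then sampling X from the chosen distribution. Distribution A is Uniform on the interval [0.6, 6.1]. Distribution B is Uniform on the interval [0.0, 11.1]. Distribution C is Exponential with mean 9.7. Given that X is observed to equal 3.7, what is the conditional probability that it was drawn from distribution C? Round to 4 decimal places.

0.0952

Likelihoods f(3.7 | ·): A: 0.181818; B: 0.0900901; C: 0.0703995.
Posterior ∝ prior × likelihood. Numerator for C: 0.19·0.0703995 = 0.0133759.
Normalizing constant: 0.59·0.181818 + 0.22·0.0900901 + 0.19·0.0703995 = 0.140468.
P(C | observation) = 0.0133759 / 0.140468 = 0.0952235.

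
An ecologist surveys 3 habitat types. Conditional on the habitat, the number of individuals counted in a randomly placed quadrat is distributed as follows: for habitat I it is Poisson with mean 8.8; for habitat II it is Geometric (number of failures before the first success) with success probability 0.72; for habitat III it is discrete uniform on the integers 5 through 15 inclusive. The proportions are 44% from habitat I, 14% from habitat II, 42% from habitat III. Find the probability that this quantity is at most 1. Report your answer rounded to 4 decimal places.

Conditional on each habitat, P(X ≤ 1): I: 0.00147718; II: 0.9216; III: 0.
By total probability, P(X ≤ 1) = 0.44·0.00147718 + 0.14·0.9216 + 0.42·0 = 0.129674.

0.1297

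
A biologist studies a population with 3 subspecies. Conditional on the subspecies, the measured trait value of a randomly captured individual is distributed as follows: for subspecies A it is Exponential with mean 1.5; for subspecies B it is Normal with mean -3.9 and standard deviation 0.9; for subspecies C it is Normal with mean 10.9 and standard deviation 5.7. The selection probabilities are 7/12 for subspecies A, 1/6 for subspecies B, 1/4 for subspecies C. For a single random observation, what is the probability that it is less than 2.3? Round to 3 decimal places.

Conditional on each subspecies, P(X < 2.3): A: 0.784185; B: 1; C: 0.0656785.
By total probability, P(X < 2.3) = 0.583333·0.784185 + 0.166667·1 + 0.25·0.0656785 = 0.640528.

0.641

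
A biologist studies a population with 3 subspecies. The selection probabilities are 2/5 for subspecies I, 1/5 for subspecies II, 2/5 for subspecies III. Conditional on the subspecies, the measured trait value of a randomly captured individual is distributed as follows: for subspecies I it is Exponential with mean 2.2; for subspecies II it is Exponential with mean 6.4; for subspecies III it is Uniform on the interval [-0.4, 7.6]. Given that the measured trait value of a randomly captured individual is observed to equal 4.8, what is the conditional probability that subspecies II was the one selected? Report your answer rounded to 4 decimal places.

Likelihoods f(4.8 | ·): I: 0.0512892; II: 0.0738073; III: 0.125.
Posterior ∝ prior × likelihood. Numerator for II: 0.2·0.0738073 = 0.0147615.
Normalizing constant: 0.4·0.0512892 + 0.2·0.0738073 + 0.4·0.125 = 0.0852771.
P(II | observation) = 0.0147615 / 0.0852771 = 0.1731.

0.1731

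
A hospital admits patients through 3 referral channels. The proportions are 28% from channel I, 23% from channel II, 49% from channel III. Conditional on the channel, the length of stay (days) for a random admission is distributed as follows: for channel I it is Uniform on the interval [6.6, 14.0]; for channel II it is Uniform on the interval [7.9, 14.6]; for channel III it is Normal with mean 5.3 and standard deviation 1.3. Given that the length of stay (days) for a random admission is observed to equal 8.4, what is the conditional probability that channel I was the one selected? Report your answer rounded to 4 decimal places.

0.4676

Likelihoods f(8.4 | ·): I: 0.135135; II: 0.149254; III: 0.0178724.
Posterior ∝ prior × likelihood. Numerator for I: 0.28·0.135135 = 0.0378378.
Normalizing constant: 0.28·0.135135 + 0.23·0.149254 + 0.49·0.0178724 = 0.0809237.
P(I | observation) = 0.0378378 / 0.0809237 = 0.467574.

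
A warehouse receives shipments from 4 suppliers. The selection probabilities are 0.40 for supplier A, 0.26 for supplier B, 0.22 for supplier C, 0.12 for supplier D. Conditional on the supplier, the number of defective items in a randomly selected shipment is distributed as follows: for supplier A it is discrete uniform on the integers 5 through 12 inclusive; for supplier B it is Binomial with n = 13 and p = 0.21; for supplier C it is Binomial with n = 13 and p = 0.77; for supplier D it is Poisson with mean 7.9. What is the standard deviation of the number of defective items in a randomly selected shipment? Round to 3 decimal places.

Per component, A: μ=8.5, E[X²]=77.5; B: μ=2.73, E[X²]=9.6096; C: μ=10.01, E[X²]=102.502; D: μ=7.9, E[X²]=70.31.
E[X] = 0.4·8.5 + 0.26·2.73 + 0.22·10.01 + 0.12·7.9 = 7.26.
E[X²] = 0.4·77.5 + 0.26·9.6096 + 0.22·102.502 + 0.12·70.31 = 64.4862.
Var(X) = E[X²] − (E[X])² = 64.4862 − 52.7076 = 11.7786.
SD(X) = √11.7786 = 3.432.

3.432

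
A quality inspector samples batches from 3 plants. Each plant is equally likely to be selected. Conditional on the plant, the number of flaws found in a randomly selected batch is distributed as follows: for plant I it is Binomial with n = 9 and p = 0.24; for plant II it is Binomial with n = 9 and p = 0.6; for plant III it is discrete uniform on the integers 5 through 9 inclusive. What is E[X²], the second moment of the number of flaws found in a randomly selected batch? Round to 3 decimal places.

29.542

For each component E[X²] = Var + (mean)², giving I: 6.3072; II: 31.32; III: 51.
Overall E[X²] = 0.333333·6.3072 + 0.333333·31.32 + 0.333333·51 = 29.5424.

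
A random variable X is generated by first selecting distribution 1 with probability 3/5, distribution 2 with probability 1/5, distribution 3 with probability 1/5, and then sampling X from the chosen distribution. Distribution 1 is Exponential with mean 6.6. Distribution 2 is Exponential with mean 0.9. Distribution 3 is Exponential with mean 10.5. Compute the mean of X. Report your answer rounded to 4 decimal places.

6.2400

Component means — 1: 6.6; 2: 0.9; 3: 10.5.
E[X] = 0.6·6.6 + 0.2·0.9 + 0.2·10.5 = 6.24.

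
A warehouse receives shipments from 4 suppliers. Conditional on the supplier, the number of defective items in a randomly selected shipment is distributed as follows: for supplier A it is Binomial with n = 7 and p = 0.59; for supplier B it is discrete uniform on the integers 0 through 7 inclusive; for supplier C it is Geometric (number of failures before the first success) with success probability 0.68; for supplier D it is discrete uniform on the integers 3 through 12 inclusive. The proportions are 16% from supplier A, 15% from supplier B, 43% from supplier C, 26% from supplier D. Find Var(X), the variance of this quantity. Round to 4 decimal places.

Per component, A: μ=4.13, E[X²]=18.7502; B: μ=3.5, E[X²]=17.5; C: μ=0.470588, E[X²]=0.913495; D: μ=7.5, E[X²]=64.5.
E[X] = 0.16·4.13 + 0.15·3.5 + 0.43·0.470588 + 0.26·7.5 = 3.33815.
E[X²] = 0.16·18.7502 + 0.15·17.5 + 0.43·0.913495 + 0.26·64.5 = 22.7878.
Var(X) = E[X²] − (E[X])² = 22.7878 − 11.1433 = 11.6446.

11.6446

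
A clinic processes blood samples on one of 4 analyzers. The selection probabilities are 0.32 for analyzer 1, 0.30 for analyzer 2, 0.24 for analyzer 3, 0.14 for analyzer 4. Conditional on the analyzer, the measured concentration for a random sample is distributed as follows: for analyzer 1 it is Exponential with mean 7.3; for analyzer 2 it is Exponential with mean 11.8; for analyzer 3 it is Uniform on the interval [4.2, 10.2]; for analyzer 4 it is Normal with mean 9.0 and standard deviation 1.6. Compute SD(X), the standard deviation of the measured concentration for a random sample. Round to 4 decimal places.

Per component, 1: μ=7.3, E[X²]=106.58; 2: μ=11.8, E[X²]=278.48; 3: μ=7.2, E[X²]=54.84; 4: μ=9, E[X²]=83.56.
E[X] = 0.32·7.3 + 0.3·11.8 + 0.24·7.2 + 0.14·9 = 8.864.
E[X²] = 0.32·106.58 + 0.3·278.48 + 0.24·54.84 + 0.14·83.56 = 142.51.
Var(X) = E[X²] − (E[X])² = 142.51 − 78.5705 = 63.9391.
SD(X) = √63.9391 = 7.99619.

7.9962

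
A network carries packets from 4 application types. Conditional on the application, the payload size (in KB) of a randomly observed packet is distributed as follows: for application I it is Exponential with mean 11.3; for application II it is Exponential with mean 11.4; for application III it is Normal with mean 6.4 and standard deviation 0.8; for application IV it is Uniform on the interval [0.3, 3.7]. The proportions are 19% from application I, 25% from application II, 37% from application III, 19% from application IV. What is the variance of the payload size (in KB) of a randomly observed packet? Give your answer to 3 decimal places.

Per component, I: μ=11.3, E[X²]=255.38; II: μ=11.4, E[X²]=259.92; III: μ=6.4, E[X²]=41.6; IV: μ=2, E[X²]=4.96333.
E[X] = 0.19·11.3 + 0.25·11.4 + 0.37·6.4 + 0.19·2 = 7.745.
E[X²] = 0.19·255.38 + 0.25·259.92 + 0.37·41.6 + 0.19·4.96333 = 129.837.
Var(X) = E[X²] − (E[X])² = 129.837 − 59.985 = 69.8522.

69.852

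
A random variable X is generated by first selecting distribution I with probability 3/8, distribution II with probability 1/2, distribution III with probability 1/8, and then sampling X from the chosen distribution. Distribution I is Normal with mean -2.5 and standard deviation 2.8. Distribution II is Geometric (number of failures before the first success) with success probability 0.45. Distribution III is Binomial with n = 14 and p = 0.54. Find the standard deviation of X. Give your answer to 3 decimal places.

Per component, I: μ=-2.5, E[X²]=14.09; II: μ=1.22222, E[X²]=4.20988; III: μ=7.56, E[X²]=60.6312.
E[X] = 0.375·-2.5 + 0.5·1.22222 + 0.125·7.56 = 0.618611.
E[X²] = 0.375·14.09 + 0.5·4.20988 + 0.125·60.6312 = 14.9676.
Var(X) = E[X²] − (E[X])² = 14.9676 − 0.38268 = 14.5849.
SD(X) = √14.5849 = 3.81902.

3.819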